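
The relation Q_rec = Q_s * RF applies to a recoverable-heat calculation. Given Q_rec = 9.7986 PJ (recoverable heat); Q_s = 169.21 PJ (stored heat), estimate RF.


RF = Q_rec / Q_s
RF = 9.7986 / 169.21
RF = 0.057908


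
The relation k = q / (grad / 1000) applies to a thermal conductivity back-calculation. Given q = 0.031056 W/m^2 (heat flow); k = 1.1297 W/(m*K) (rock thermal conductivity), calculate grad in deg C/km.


grad = q / k * 1000
grad = 0.031056 / 1.1297 * 1000
grad = 27.490 deg C/km


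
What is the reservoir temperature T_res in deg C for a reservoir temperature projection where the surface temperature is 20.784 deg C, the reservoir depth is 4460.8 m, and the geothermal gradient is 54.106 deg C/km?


T_res = T_surf + grad * d / 1000
T_res = 20.784 + 54.106 * 4460.8 / 1000
T_res = 262.14 deg C


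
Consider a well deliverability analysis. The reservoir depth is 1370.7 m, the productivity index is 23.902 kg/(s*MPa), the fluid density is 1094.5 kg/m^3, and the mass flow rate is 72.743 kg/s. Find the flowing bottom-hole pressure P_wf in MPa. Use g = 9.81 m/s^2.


Step 1: P_i = rho*g*h/1e6 = 1094.5*9.81*1370.7/1e6 = 14.71727 MPa
Step 2: P_wf = P_i - mdot/PI = 14.71727 - 72.743/23.902 = 11.674 MPa
P_wf = 11.674 MPa


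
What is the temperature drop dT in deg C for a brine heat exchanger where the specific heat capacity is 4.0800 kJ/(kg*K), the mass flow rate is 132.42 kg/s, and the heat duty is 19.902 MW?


dT = Q * 1000 / (mdot * cp)
dT = 19.902 * 1000 / (132.42 * 4.0800)
dT = 36.83689 K
Convert (temperature difference, 1 K = 1 deg C): 36.83689 K = 36.83689 deg C
dT = 36.837 deg C


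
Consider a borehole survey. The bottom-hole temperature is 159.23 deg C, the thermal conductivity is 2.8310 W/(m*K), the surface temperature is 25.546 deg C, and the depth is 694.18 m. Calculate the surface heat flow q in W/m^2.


Step 1: grad = (T_d - T_surf)/d * 1000 = (159.23 - 25.546)/694.18 * 1000 = 192.5783 deg C/km
Step 2: q = k * grad / 1000 = 2.831 * 192.5783 / 1000 = 0.54519 W/m^2
q = 0.54519 W/m^2


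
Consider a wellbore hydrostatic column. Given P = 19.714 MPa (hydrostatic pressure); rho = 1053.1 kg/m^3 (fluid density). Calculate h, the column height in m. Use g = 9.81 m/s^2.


h = P * 1e6 / (g * rho)
h = 19.714 * 1e6 / (9.81 * 1053.1)
h = 1908.3 m


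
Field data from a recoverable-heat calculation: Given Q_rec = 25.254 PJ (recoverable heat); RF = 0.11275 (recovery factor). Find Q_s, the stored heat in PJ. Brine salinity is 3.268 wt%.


Q_s = Q_rec / RF
Q_s = 25.254 / 0.11275
Q_s = 223.98 PJ


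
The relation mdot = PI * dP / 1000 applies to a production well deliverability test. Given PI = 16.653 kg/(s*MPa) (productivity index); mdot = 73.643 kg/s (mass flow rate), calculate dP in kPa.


dP = mdot * 1000 / PI
dP = 73.643 * 1000 / 16.653
dP = 4422.2 kPa


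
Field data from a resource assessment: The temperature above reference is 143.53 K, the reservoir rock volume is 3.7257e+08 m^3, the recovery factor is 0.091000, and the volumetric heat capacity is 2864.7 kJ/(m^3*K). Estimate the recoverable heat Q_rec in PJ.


Step 1: Q_s = Vr*rhoc*dT/1e12 = 3.7257e+08*2864.7*143.53/1e12 = 153.1898 PJ
Step 2: Q_rec = Q_s * RF = 153.1898 * 0.091 = 13.940 PJ
Q_rec = 13.940 PJ


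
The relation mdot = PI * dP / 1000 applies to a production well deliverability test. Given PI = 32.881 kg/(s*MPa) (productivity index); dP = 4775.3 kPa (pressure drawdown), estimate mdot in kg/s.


mdot = PI * dP / 1000
mdot = 32.881 * 4775.3 / 1000
mdot = 157.02 kg/s


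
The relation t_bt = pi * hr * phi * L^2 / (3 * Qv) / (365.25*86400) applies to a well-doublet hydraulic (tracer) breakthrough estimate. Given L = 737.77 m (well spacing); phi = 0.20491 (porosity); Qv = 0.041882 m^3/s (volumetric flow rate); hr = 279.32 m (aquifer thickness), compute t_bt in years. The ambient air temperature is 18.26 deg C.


t_bt = pi * hr * phi * L^2 / (3 * Qv) / (365.25*86400)
t_bt = pi * 279.32 * 0.20491 * 737.77^2 / (3 * 0.041882) / (365.25*86400)
t_bt = 24.683 years


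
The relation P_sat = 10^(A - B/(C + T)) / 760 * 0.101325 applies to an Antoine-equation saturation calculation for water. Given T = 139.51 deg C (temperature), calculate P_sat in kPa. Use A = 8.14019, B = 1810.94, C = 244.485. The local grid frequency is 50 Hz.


P_sat = 10^(A - B/(C + T)) / 760 * 0.101325
P_sat = 10^(8.14019 - 1810.94/(244.485 + 139.51)) / 760 * 0.101325
P_sat = 0.3540316 MPa
Convert: 0.3540316 MPa * 1000.0 = 354.03 kPa
P_sat = 354.03 kPa


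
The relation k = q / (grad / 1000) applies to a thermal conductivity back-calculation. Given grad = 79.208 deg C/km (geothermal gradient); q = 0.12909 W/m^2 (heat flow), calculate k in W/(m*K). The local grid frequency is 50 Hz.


k = q / (grad / 1000)
k = 0.12909 / (79.208 / 1000)
k = 1.6298 W/(m*K)


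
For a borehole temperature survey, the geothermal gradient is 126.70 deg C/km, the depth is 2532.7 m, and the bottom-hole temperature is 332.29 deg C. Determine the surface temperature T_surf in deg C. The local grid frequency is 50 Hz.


T_surf = T_d - grad * d / 1000
T_surf = 332.29 - 126.70 * 2532.7 / 1000
T_surf = 11.397 deg C


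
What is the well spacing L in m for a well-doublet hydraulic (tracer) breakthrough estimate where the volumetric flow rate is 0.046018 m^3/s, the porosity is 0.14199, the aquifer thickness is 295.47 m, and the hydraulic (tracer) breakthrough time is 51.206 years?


L = sqrt(t_bt*365.25*86400*3*Qv / (pi*hr*phi))
L = sqrt(51.206*365.25*86400*3*0.046018 / (pi*295.47*0.14199))
L = 1301.0 m


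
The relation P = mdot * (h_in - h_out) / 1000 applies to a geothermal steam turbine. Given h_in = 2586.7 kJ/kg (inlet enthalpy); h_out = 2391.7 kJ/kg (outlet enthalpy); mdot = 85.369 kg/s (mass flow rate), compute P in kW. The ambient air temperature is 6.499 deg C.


P = mdot * (h_in - h_out) / 1000
P = 85.369 * (2586.7 - 2391.7) / 1000
P = 16.64696 MW
Convert: 16.64696 MW * 1000.0 = 16647 kW
P = 16647 kW


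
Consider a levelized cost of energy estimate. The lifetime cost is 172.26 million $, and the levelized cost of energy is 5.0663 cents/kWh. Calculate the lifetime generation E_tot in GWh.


E_tot = C_tot / LCOE * 100
E_tot = 172.26 / 5.0663 * 100
E_tot = 3400.1 GWh


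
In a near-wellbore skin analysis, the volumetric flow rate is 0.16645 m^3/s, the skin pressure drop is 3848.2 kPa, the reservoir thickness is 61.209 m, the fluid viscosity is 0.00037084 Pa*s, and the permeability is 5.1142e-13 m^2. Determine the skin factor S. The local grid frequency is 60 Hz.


S = dP_s * 1000 * 2*pi*k*hr / (q*mu)
S = 3848.2 * 1000 * 2*pi*5.1142e-13*61.209 / (0.16645*0.00037084)
S = 12.262


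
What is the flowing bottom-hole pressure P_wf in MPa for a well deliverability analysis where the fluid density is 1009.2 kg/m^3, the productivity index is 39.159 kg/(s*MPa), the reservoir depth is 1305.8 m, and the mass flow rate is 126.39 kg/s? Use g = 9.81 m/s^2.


Step 1: P_i = rho*g*h/1e6 = 1009.2*9.81*1305.8/1e6 = 12.92775 MPa
Step 2: P_wf = P_i - mdot/PI = 12.92775 - 126.39/39.159 = 9.7001 MPa
P_wf = 9.7001 MPa


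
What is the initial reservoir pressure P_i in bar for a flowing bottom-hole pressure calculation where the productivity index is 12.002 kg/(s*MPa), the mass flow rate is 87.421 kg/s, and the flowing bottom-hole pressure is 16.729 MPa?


P_i = P_wf + mdot / PI
P_i = 16.729 + 87.421 / 12.002
P_i = 24.01287 MPa
Convert: 24.01287 MPa * 10.0 = 240.13 bar
P_i = 240.13 bar


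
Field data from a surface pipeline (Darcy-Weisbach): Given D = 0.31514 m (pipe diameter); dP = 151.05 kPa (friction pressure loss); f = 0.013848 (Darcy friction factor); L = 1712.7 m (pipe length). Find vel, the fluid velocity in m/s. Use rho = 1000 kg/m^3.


vel = sqrt(dP*1000*2*D / (f*L*rho))
vel = sqrt(151.05*1000*2*0.31514 / (0.013848*1712.7*1000))
vel = 2.0035 m/s


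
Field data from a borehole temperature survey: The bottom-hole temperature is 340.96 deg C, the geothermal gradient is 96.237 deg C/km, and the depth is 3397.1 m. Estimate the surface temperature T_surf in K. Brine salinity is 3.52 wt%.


T_surf = T_d - grad * d / 1000
T_surf = 340.96 - 96.237 * 3397.1 / 1000
T_surf = 14.03329 deg C
Convert to K: 14.03329 + 273.15 = 287.18 K
T_surf = 287.18 K


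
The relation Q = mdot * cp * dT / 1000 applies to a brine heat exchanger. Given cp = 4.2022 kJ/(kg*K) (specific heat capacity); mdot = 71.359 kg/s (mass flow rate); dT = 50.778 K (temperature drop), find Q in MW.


Q = mdot * cp * dT / 1000
Q = 71.359 * 4.2022 * 50.778 / 1000
Q = 15.227 MW


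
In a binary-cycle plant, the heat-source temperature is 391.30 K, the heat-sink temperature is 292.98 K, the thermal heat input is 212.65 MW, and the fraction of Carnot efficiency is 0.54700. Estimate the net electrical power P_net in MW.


Step 1: eta = (1 - Tc/Th)*f = (1 - 292.98/391.3)*0.547 = 0.1374420
Step 2: P_net = eta * Q_in = 0.1374420 * 212.65 = 29.227 MW
P_net = 29.227 MW


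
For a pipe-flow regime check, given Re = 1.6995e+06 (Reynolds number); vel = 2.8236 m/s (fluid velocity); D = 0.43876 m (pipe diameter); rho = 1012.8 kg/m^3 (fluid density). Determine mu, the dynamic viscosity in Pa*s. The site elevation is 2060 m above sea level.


mu = rho * vel * D / Re
mu = 1012.8 * 2.8236 * 0.43876 / 1.6995e+06
mu = 0.00073830 Pa*s


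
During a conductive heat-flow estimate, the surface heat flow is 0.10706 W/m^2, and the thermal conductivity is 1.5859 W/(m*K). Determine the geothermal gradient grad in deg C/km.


grad = q * 1000 / k
grad = 0.10706 * 1000 / 1.5859
grad = 67.507 deg C/km


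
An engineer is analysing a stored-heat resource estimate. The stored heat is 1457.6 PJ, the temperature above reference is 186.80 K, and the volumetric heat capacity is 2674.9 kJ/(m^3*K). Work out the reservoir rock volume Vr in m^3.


Vr = Q_s * 1e12 / (rhoc * dT)
Vr = 1457.6 * 1e12 / (2674.9 * 186.80)
Vr = 2.9171e+09 m^3


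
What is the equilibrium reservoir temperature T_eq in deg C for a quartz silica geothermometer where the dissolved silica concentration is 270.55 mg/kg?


T_eq = 1309 / (5.19 - log10(SiO2)) - 273.15
T_eq = 1309 / (5.19 - log10(270.55)) - 273.15
T_eq = 201.51 deg C


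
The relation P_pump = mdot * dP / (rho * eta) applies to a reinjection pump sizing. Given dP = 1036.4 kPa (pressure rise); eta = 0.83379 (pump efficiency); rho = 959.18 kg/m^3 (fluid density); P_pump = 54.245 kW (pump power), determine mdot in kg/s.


mdot = P_pump * rho * eta / dP
mdot = 54.245 * 959.18 * 0.83379 / 1036.4
mdot = 41.859 kg/s


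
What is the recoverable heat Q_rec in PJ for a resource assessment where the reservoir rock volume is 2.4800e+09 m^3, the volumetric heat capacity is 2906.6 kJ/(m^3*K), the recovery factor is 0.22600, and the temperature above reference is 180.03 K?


Step 1: Q_s = Vr*rhoc*dT/1e12 = 2.4800e+09*2906.6*180.03/1e12 = 1297.722 PJ
Step 2: Q_rec = Q_s * RF = 1297.722 * 0.226 = 293.29 PJ
Q_rec = 293.29 PJ


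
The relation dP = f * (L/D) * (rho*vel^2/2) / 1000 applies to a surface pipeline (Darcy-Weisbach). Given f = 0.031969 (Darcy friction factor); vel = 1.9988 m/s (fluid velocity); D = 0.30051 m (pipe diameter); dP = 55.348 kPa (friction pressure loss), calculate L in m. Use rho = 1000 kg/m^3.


L = dP*1000*D / (f*rho*vel^2/2)
L = 55.348*1000*0.30051 / (0.031969*1000*1.9988^2/2)
L = 260.45 m


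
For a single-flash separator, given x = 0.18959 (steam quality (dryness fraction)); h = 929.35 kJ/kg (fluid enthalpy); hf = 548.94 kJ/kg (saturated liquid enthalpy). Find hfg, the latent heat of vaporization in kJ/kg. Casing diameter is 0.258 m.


hfg = (h - hf) / x
hfg = (929.35 - 548.94) / 0.18959
hfg = 2006.5 kJ/kg


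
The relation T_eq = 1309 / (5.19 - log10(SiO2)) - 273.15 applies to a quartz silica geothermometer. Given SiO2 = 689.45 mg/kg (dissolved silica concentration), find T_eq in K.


T_eq = 1309 / (5.19 - log10(SiO2)) - 273.15
T_eq = 1309 / (5.19 - log10(689.45)) - 273.15
T_eq = 283.5166 deg C
Convert to K: 283.5166 + 273.15 = 556.67 K
T_eq = 556.67 K


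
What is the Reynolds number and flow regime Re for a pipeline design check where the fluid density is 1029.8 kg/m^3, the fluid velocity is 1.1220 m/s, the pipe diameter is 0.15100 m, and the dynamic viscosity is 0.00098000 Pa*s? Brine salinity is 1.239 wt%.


Step 1: Re = rho*vel*D/mu = 1029.8*1.122*0.151/0.00098 = 1.7803e+05
Step 2: Re = 1.7803e+05 > 4000, so flow is turbulent.
Re = 1.7803e+05 (turbulent)


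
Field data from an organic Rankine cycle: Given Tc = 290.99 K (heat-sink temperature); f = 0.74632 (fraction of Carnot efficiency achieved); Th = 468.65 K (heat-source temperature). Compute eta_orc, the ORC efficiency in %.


eta_orc = (1 - Tc/Th) * f * 100
eta_orc = (1 - 290.99/468.65) * 0.74632 * 100
eta_orc = 28.292 %


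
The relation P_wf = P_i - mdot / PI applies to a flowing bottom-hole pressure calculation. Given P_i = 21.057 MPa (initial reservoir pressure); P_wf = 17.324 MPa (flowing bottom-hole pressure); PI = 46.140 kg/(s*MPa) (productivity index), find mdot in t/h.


mdot = (P_i - P_wf) * PI
mdot = (21.057 - 17.324) * 46.140
mdot = 172.2406 kg/s
Convert: 172.2406 kg/s * 3.6 = 620.07 t/h
mdot = 620.07 t/h


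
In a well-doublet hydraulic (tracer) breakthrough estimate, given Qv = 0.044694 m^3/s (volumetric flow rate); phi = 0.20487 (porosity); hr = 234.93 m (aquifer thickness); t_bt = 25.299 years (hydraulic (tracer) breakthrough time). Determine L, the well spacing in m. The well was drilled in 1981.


L = sqrt(t_bt*365.25*86400*3*Qv / (pi*hr*phi))
L = sqrt(25.299*365.25*86400*3*0.044694 / (pi*234.93*0.20487))
L = 841.41 m


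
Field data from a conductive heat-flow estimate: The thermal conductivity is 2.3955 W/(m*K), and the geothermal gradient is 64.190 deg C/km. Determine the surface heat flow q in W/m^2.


q = k * grad / 1000
q = 2.3955 * 64.190 / 1000
q = 0.15377 W/m^2


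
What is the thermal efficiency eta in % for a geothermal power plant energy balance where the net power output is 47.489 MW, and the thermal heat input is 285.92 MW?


eta = W_net / Q_in * 100
eta = 47.489 / 285.92 * 100
eta = 16.609 %


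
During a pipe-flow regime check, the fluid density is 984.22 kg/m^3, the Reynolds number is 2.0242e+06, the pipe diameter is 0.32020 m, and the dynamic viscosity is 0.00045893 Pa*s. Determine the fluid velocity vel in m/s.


vel = Re * mu / (rho * D)
vel = 2.0242e+06 * 0.00045893 / (984.22 * 0.32020)
vel = 2.9477 m/s


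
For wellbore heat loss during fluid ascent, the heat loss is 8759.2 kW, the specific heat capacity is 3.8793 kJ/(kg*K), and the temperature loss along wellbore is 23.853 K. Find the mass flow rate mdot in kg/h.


mdot = Q_loss / (cp * dT)
mdot = 8759.2 / (3.8793 * 23.853)
mdot = 94.66034 kg/s
Convert: 94.66034 kg/s * 3600.0 = 3.4078e+05 kg/h
mdot = 3.4078e+05 kg/h


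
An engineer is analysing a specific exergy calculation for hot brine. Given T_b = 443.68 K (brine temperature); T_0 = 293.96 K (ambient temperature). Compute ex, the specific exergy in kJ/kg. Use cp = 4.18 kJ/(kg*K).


ex = cp * ((T_b - T_0) - T_0 * ln(T_b/T_0))
ex = 4.18 * ((443.68 - 293.96) - 293.96 * ln(443.68/293.96))
ex = 120.00 kJ/kg


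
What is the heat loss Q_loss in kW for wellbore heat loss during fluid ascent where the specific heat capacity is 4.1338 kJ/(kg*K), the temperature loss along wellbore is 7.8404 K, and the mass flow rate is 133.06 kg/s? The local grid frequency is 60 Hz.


Q_loss = mdot * cp * dT
Q_loss = 133.06 * 4.1338 * 7.8404
Q_loss = 4312.6 kW


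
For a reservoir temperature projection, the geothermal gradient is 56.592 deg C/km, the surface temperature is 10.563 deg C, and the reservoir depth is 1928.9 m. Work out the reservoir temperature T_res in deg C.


T_res = T_surf + grad * d / 1000
T_res = 10.563 + 56.592 * 1928.9 / 1000
T_res = 119.72 deg C


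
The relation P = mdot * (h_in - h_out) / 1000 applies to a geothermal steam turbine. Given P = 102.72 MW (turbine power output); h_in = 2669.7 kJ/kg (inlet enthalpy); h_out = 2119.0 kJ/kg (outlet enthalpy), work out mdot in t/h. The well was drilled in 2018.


mdot = P * 1000 / (h_in - h_out)
mdot = 102.72 * 1000 / (2669.7 - 2119.0)
mdot = 186.5262 kg/s
Convert: 186.5262 kg/s * 3.6 = 671.49 t/h
mdot = 671.49 t/h


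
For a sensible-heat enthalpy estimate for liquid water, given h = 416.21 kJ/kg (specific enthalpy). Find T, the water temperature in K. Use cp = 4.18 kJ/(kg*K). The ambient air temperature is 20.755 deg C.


T = h / cp
T = 416.21 / 4.18
T = 99.57177 deg C
Convert to K: 99.57177 + 273.15 = 372.72 K
T = 372.72 K


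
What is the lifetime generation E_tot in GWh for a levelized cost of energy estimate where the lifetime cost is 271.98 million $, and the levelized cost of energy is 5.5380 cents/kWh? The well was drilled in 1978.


E_tot = C_tot / LCOE * 100
E_tot = 271.98 / 5.5380 * 100
E_tot = 4911.2 GWh


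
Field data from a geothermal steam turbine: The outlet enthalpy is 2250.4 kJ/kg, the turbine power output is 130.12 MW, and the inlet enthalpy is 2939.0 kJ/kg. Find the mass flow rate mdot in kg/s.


mdot = P * 1000 / (h_in - h_out)
mdot = 130.12 * 1000 / (2939.0 - 2250.4)
mdot = 188.96 kg/s


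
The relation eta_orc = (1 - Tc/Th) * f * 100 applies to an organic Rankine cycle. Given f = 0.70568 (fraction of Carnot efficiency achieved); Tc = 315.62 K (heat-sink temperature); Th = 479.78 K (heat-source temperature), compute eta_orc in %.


eta_orc = (1 - Tc/Th) * f * 100
eta_orc = (1 - 315.62/479.78) * 0.70568 * 100
eta_orc = 24.145 %


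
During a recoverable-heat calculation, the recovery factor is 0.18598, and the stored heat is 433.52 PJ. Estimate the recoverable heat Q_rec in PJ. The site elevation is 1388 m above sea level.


Q_rec = Q_s * RF
Q_rec = 433.52 * 0.18598
Q_rec = 80.626 PJ


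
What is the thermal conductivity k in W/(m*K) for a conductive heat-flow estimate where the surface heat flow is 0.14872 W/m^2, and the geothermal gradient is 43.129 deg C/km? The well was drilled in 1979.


k = q * 1000 / grad
k = 0.14872 * 1000 / 43.129
k = 3.4483 W/(m*K)


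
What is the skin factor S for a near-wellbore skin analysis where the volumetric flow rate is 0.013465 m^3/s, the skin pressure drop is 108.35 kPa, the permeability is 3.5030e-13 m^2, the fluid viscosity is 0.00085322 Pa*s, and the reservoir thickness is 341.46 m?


S = dP_s * 1000 * 2*pi*k*hr / (q*mu)
S = 108.35 * 1000 * 2*pi*3.5030e-13*341.46 / (0.013465*0.00085322)
S = 7.0880


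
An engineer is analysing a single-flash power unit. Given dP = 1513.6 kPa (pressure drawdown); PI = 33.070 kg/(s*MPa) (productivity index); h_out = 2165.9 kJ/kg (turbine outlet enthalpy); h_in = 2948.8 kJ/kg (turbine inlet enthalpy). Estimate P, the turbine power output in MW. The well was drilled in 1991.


Step 1: mdot = PI * dP / 1000 = 33.07 * 1513.6 / 1000 = 50.05475 kg/s
Step 2: P = mdot*(h_in - h_out)/1000 = 50.05475*(2948.8 - 2165.9)/1000 = 39.188 MW
P = 39.188 MW


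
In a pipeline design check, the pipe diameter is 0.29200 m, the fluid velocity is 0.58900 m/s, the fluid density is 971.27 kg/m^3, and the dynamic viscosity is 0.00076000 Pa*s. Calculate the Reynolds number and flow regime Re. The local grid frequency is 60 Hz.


Step 1: Re = rho*vel*D/mu = 971.27*0.589*0.292/0.00076 = 2.1980e+05
Step 2: Re = 2.1980e+05 > 4000, so flow is turbulent.
Re = 2.1980e+05 (turbulent)


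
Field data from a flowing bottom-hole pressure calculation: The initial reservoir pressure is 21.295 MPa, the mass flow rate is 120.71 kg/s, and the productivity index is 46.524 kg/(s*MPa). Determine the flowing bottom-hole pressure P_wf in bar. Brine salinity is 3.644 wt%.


P_wf = P_i - mdot / PI
P_wf = 21.295 - 120.71 / 46.524
P_wf = 18.70043 MPa
Convert: 18.70043 MPa * 10.0 = 187.00 bar
P_wf = 187.00 bar


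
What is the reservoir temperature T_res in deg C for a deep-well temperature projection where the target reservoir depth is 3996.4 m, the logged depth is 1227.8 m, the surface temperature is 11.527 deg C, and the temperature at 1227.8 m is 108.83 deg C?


Step 1: grad = (T_d1 - T_surf)/d1 * 1000 = (108.83 - 11.527)/1227.8 * 1000 = 79.24988 deg C/km
Step 2: T_res = T_surf + grad*d2/1000 = 11.527 + 79.24988*3996.4/1000 = 328.24 deg C
T_res = 328.24 deg C


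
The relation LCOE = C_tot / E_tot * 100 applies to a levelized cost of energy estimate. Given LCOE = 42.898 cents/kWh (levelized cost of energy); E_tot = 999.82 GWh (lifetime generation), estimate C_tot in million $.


C_tot = LCOE / 100 * E_tot
C_tot = 42.898 / 100 * 999.82
C_tot = 428.90 million $


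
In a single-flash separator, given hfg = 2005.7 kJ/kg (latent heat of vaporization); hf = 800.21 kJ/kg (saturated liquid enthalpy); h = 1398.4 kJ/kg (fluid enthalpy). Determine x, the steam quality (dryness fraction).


x = (h - hf) / hfg
x = (1398.4 - 800.21) / 2005.7
x = 0.29825


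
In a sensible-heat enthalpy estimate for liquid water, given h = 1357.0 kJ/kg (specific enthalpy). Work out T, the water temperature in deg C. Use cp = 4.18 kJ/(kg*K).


T = h / cp
T = 1357.0 / 4.18
T = 324.64 deg C


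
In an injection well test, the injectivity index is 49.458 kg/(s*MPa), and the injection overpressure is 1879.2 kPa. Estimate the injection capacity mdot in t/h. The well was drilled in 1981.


mdot = II * dP / 1000
mdot = 49.458 * 1879.2 / 1000
mdot = 92.94147 kg/s
Convert: 92.94147 kg/s * 3.6 = 334.59 t/h
mdot = 334.59 t/h


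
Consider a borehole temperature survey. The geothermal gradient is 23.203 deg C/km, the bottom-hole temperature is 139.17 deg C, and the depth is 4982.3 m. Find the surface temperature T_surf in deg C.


T_surf = T_d - grad * d / 1000
T_surf = 139.17 - 23.203 * 4982.3 / 1000
T_surf = 23.566 deg C


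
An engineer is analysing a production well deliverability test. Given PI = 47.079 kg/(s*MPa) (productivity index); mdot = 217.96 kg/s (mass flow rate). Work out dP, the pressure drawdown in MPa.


dP = mdot * 1000 / PI
dP = 217.96 * 1000 / 47.079
dP = 4629.665 kPa
Convert: 4629.665 kPa * 0.001 = 4.6297 MPa
dP = 4.6297 MPa


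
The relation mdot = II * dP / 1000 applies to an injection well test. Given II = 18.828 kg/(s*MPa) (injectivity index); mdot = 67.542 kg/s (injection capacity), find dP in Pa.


dP = mdot * 1000 / II
dP = 67.542 * 1000 / 18.828
dP = 3587.317 kPa
Convert: 3587.317 kPa * 1000.0 = 3.5873e+06 Pa
dP = 3.5873e+06 Pa


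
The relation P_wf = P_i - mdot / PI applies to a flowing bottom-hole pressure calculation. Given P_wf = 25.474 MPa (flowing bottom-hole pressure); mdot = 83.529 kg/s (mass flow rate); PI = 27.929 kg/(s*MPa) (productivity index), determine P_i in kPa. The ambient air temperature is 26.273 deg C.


P_i = P_wf + mdot / PI
P_i = 25.474 + 83.529 / 27.929
P_i = 28.46476 MPa
Convert: 28.46476 MPa * 1000.0 = 28465 kPa
P_i = 28465 kPa


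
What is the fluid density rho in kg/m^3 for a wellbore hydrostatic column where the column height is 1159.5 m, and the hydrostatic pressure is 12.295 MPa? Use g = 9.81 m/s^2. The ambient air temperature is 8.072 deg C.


rho = P * 1e6 / (g * h)
rho = 12.295 * 1e6 / (9.81 * 1159.5)
rho = 1080.9 kg/m^3


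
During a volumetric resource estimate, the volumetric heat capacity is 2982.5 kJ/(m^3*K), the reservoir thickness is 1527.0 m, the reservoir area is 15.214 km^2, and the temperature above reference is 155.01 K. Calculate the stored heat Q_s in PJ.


Step 1: Vr = A*1e6*hr = 15.214*1e6*1527.0 = 2.323178e+10 m^3
Step 2: Q_s = Vr*rhoc*dT/1e12 = 2.323178e+10*2982.5*155.01/1e12 = 10740 PJ
Q_s = 10740 PJ


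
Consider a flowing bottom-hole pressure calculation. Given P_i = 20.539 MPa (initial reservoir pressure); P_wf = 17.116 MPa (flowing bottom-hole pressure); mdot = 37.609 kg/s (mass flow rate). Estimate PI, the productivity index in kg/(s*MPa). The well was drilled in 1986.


PI = mdot / (P_i - P_wf)
PI = 37.609 / (20.539 - 17.116)
PI = 10.987 kg/(s*MPa)


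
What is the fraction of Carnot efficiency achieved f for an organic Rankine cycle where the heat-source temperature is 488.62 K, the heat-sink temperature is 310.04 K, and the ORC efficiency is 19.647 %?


f = (eta_orc/100) / (1 - Tc/Th)
f = (19.647/100) / (1 - 310.04/488.62)
f = 0.53757


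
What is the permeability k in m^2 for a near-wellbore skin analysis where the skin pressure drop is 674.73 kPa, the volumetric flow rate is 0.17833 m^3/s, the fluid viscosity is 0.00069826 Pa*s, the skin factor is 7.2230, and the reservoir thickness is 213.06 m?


k = S*q*mu / (2*pi*dP_s*1000*hr)
k = 7.2230*0.17833*0.00069826 / (2*pi*674.73*1000*213.06)
k = 9.9574e-13 m^2


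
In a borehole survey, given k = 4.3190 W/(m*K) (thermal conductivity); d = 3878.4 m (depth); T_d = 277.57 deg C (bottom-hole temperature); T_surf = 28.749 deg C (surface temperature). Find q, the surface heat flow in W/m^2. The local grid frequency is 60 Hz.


Step 1: grad = (T_d - T_surf)/d * 1000 = (277.57 - 28.749)/3878.4 * 1000 = 64.15558 deg C/km
Step 2: q = k * grad / 1000 = 4.319 * 64.15558 / 1000 = 0.27709 W/m^2
q = 0.27709 W/m^2


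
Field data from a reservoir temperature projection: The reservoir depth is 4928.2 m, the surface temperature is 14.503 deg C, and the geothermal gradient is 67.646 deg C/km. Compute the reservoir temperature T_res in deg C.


T_res = T_surf + grad * d / 1000
T_res = 14.503 + 67.646 * 4928.2 / 1000
T_res = 347.88 deg C


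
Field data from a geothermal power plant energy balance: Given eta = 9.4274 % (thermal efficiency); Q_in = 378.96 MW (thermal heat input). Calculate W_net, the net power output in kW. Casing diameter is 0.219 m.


W_net = eta / 100 * Q_in
W_net = 9.4274 / 100 * 378.96
W_net = 35.72608 MW
Convert: 35.72608 MW * 1000.0 = 35726 kW
W_net = 35726 kW


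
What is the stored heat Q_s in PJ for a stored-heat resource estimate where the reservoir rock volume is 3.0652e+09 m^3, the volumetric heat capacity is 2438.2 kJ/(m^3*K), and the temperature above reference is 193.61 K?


Q_s = Vr * rhoc * dT / 1e12
Q_s = 3.0652e+09 * 2438.2 * 193.61 / 1e12
Q_s = 1447.0 PJ


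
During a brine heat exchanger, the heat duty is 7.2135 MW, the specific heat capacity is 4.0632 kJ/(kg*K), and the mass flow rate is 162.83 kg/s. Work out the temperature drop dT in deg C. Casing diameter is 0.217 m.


dT = Q * 1000 / (mdot * cp)
dT = 7.2135 * 1000 / (162.83 * 4.0632)
dT = 10.90293 K
Convert (temperature difference, 1 K = 1 deg C): 10.90293 K = 10.90293 deg C
dT = 10.903 deg C


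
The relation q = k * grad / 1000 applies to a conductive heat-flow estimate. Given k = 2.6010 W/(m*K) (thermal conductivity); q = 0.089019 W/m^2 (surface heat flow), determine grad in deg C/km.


grad = q * 1000 / k
grad = 0.089019 * 1000 / 2.6010
grad = 34.225 deg C/km


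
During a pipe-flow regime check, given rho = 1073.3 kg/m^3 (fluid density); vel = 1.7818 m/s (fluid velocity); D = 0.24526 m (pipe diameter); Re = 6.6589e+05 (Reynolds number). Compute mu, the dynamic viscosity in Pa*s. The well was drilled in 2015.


mu = rho * vel * D / Re
mu = 1073.3 * 1.7818 * 0.24526 / 6.6589e+05
mu = 0.00070438 Pa*s


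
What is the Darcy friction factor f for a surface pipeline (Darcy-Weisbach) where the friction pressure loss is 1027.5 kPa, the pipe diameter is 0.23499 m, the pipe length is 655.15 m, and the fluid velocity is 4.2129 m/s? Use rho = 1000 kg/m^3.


f = dP*1000 / ((L/D)*(rho*vel^2/2))
f = 1027.5*1000 / ((655.15/0.23499)*(1000*4.2129^2/2))
f = 0.041530


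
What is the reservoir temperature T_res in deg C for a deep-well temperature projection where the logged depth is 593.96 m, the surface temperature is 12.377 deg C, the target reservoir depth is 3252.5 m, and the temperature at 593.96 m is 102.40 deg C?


Step 1: grad = (T_d1 - T_surf)/d1 * 1000 = (102.4 - 12.377)/593.96 * 1000 = 151.5641 deg C/km
Step 2: T_res = T_surf + grad*d2/1000 = 12.377 + 151.5641*3252.5/1000 = 505.34 deg C
T_res = 505.34 deg C


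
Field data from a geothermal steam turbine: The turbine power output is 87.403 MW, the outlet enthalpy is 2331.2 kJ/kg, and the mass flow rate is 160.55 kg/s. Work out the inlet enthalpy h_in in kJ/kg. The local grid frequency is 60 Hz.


h_in = h_out + P * 1000 / mdot
h_in = 2331.2 + 87.403 * 1000 / 160.55
h_in = 2875.6 kJ/kg


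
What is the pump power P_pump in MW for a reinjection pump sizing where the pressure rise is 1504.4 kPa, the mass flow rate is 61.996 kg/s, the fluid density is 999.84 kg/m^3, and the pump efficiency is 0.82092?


P_pump = mdot * dP / (rho * eta)
P_pump = 61.996 * 1504.4 / (999.84 * 0.82092)
P_pump = 113.6307 kW
Convert: 113.6307 kW * 0.001 = 0.11363 MW
P_pump = 0.11363 MW


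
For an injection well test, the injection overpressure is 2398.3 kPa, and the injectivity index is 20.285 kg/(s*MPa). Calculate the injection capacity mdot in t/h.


mdot = II * dP / 1000
mdot = 20.285 * 2398.3 / 1000
mdot = 48.64952 kg/s
Convert: 48.64952 kg/s * 3.6 = 175.14 t/h
mdot = 175.14 t/h


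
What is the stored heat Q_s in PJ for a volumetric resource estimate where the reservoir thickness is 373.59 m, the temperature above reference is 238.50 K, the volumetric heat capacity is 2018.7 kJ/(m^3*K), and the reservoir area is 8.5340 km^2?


Step 1: Vr = A*1e6*hr = 8.534*1e6*373.59 = 3.188217e+09 m^3
Step 2: Q_s = Vr*rhoc*dT/1e12 = 3.188217e+09*2018.7*238.5/1e12 = 1535.0 PJ
Q_s = 1535.0 PJ


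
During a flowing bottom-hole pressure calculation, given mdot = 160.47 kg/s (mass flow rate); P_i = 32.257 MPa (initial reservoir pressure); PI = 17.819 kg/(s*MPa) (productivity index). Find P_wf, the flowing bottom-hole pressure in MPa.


P_wf = P_i - mdot / PI
P_wf = 32.257 - 160.47 / 17.819
P_wf = 23.251 MPa


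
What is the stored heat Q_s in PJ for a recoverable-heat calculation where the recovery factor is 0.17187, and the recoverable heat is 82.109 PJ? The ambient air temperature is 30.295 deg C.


Q_s = Q_rec / RF
Q_s = 82.109 / 0.17187
Q_s = 477.74 PJ


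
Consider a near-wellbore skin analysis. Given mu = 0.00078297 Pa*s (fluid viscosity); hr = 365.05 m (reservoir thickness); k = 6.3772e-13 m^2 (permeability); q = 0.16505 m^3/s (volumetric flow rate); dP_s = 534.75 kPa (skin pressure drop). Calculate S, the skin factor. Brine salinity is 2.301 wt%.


S = dP_s * 1000 * 2*pi*k*hr / (q*mu)
S = 534.75 * 1000 * 2*pi*6.3772e-13*365.05 / (0.16505*0.00078297)
S = 6.0527


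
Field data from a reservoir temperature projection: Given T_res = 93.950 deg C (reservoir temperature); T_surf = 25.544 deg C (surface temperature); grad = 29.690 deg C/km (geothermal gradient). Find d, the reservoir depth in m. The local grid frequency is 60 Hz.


d = (T_res - T_surf) / grad * 1000
d = (93.950 - 25.544) / 29.690 * 1000
d = 2304.0 m


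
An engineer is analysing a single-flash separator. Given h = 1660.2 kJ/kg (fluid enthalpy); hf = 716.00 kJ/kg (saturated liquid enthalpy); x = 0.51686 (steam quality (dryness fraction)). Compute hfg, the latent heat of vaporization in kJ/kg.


hfg = (h - hf) / x
hfg = (1660.2 - 716.00) / 0.51686
hfg = 1826.8 kJ/kg


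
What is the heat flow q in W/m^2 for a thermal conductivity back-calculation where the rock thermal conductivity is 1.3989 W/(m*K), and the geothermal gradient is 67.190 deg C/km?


q = k * grad / 1000
q = 1.3989 * 67.190 / 1000
q = 0.093992 W/m^2


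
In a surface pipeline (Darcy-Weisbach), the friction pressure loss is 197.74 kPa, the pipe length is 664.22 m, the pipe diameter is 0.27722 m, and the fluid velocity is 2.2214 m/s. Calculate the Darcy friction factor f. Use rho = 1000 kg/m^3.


f = dP*1000 / ((L/D)*(rho*vel^2/2))
f = 197.74*1000 / ((664.22/0.27722)*(1000*2.2214^2/2))
f = 0.033449


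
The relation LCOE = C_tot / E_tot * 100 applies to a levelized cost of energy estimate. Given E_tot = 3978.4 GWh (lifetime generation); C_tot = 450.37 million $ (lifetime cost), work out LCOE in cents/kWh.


LCOE = C_tot / E_tot * 100
LCOE = 450.37 / 3978.4 * 100
LCOE = 11.320 cents/kWh


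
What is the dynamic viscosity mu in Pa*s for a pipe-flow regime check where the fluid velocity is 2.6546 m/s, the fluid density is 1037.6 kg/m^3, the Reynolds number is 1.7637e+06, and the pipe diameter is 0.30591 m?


mu = rho * vel * D / Re
mu = 1037.6 * 2.6546 * 0.30591 / 1.7637e+06
mu = 0.00047775 Pa*s


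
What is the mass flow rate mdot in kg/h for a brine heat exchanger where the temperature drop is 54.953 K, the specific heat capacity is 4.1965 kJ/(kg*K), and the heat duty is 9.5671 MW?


mdot = Q * 1000 / (cp * dT)
mdot = 9.5671 * 1000 / (4.1965 * 54.953)
mdot = 41.48601 kg/s
Convert: 41.48601 kg/s * 3600.0 = 1.4935e+05 kg/h
mdot = 1.4935e+05 kg/h


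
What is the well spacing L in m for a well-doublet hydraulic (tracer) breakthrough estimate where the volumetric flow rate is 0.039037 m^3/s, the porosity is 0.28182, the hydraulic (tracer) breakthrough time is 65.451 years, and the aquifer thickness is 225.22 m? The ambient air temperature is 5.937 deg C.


L = sqrt(t_bt*365.25*86400*3*Qv / (pi*hr*phi))
L = sqrt(65.451*365.25*86400*3*0.039037 / (pi*225.22*0.28182))
L = 1101.4 m


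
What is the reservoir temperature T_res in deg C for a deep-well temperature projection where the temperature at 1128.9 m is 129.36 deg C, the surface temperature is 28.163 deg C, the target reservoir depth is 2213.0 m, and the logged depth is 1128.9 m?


Step 1: grad = (T_d1 - T_surf)/d1 * 1000 = (129.36 - 28.163)/1128.9 * 1000 = 89.64213 deg C/km
Step 2: T_res = T_surf + grad*d2/1000 = 28.163 + 89.64213*2213.0/1000 = 226.54 deg C
T_res = 226.54 deg C


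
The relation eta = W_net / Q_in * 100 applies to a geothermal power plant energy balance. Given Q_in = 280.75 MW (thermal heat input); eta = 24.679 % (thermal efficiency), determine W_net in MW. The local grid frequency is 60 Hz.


W_net = eta / 100 * Q_in
W_net = 24.679 / 100 * 280.75
W_net = 69.286 MW


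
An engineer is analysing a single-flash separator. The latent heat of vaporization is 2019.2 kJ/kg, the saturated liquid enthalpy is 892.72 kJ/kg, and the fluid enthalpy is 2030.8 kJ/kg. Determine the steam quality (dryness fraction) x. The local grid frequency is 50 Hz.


x = (h - hf) / hfg
x = (2030.8 - 892.72) / 2019.2
x = 0.56363


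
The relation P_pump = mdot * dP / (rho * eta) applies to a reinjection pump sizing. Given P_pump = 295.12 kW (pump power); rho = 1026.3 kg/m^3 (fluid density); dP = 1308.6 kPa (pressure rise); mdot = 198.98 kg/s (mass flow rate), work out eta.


eta = mdot * dP / (rho * P_pump)
eta = 198.98 * 1308.6 / (1026.3 * 295.12)
eta = 0.85969


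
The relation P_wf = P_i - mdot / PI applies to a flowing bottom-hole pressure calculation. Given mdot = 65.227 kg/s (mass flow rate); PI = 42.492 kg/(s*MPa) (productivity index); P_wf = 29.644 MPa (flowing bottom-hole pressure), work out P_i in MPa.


P_i = P_wf + mdot / PI
P_i = 29.644 + 65.227 / 42.492
P_i = 31.179 MPa


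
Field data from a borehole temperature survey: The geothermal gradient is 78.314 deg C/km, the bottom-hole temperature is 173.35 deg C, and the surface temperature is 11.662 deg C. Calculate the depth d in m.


d = (T_d - T_surf) / grad * 1000
d = (173.35 - 11.662) / 78.314 * 1000
d = 2064.6 m


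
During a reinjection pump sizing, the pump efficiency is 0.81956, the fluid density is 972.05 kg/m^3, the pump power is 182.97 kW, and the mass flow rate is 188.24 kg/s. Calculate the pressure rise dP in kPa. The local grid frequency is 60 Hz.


dP = P_pump * rho * eta / mdot
dP = 182.97 * 972.05 * 0.81956 / 188.24
dP = 774.35 kPa


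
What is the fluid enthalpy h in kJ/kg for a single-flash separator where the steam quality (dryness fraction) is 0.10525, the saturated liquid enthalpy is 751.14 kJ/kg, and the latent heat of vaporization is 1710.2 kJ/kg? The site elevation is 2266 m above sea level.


h = hf + x * hfg
h = 751.14 + 0.10525 * 1710.2
h = 931.14 kJ/kg


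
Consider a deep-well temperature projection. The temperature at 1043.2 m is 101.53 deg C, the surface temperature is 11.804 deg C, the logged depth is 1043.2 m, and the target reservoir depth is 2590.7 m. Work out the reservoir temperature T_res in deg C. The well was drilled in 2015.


Step 1: grad = (T_d1 - T_surf)/d1 * 1000 = (101.53 - 11.804)/1043.2 * 1000 = 86.01035 deg C/km
Step 2: T_res = T_surf + grad*d2/1000 = 11.804 + 86.01035*2590.7/1000 = 234.63 deg C
T_res = 234.63 deg C


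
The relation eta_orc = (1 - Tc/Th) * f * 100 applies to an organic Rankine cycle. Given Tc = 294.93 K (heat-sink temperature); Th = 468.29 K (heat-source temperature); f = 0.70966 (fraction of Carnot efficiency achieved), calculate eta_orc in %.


eta_orc = (1 - Tc/Th) * f * 100
eta_orc = (1 - 294.93/468.29) * 0.70966 * 100
eta_orc = 26.271 %


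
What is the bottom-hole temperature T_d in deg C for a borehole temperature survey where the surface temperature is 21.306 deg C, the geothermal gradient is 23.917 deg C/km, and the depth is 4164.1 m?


T_d = T_surf + grad * d / 1000
T_d = 21.306 + 23.917 * 4164.1 / 1000
T_d = 120.90 deg C


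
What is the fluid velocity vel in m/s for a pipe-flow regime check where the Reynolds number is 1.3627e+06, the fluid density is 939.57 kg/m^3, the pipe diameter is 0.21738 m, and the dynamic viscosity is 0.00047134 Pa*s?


vel = Re * mu / (rho * D)
vel = 1.3627e+06 * 0.00047134 / (939.57 * 0.21738)
vel = 3.1447 m/s


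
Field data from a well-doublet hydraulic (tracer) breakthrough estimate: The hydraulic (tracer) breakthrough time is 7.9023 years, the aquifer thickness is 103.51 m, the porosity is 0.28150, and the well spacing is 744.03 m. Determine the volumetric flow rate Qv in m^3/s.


Qv = pi*hr*phi*L^2 / (3*t_bt*365.25*86400)
Qv = pi*103.51*0.28150*744.03^2 / (3*7.9023*365.25*86400)
Qv = 0.067735 m^3/s


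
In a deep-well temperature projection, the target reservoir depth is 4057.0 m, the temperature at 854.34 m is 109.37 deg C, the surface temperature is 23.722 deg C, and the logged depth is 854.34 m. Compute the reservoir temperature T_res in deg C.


Step 1: grad = (T_d1 - T_surf)/d1 * 1000 = (109.37 - 23.722)/854.34 * 1000 = 100.2505 deg C/km
Step 2: T_res = T_surf + grad*d2/1000 = 23.722 + 100.2505*4057.0/1000 = 430.44 deg C
T_res = 430.44 deg C


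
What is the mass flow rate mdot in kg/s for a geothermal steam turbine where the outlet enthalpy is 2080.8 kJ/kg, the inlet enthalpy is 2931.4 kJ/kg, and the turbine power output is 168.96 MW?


mdot = P * 1000 / (h_in - h_out)
mdot = 168.96 * 1000 / (2931.4 - 2080.8)
mdot = 198.64 kg/s


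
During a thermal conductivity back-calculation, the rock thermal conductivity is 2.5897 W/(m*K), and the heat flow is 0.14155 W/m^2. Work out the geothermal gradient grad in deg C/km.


grad = q / k * 1000
grad = 0.14155 / 2.5897 * 1000
grad = 54.659 deg C/km


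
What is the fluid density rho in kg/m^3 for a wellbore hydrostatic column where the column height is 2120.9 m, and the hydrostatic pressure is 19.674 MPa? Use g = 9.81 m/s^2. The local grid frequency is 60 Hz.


rho = P * 1e6 / (g * h)
rho = 19.674 * 1e6 / (9.81 * 2120.9)
rho = 945.59 kg/m^3


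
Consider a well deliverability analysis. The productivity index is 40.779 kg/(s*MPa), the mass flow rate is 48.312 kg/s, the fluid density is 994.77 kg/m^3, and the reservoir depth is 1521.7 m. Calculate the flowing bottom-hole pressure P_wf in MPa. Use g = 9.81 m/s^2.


Step 1: P_i = rho*g*h/1e6 = 994.77*9.81*1521.7/1e6 = 14.84980 MPa
Step 2: P_wf = P_i - mdot/PI = 14.84980 - 48.312/40.779 = 13.665 MPa
P_wf = 13.665 MPa


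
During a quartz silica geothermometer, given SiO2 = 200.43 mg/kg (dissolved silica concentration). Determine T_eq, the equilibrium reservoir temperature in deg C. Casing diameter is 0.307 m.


T_eq = 1309 / (5.19 - log10(SiO2)) - 273.15
T_eq = 1309 / (5.19 - log10(200.43)) - 273.15
T_eq = 180.10 deg C


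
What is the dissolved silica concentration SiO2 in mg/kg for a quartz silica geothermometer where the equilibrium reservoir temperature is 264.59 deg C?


SiO2 = 10^(5.19 - 1309/(T_eq + 273.15))
SiO2 = 10^(5.19 - 1309/(264.59 + 273.15))
SiO2 = 569.82 mg/kg
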